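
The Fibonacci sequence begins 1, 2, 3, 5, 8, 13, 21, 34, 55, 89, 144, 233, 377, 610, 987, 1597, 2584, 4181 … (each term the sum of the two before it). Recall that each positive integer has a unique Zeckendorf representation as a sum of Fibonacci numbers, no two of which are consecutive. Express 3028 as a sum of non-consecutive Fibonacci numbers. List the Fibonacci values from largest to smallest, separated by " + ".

2584 + 377 + 55 + 8 + 3 + 1

Greedy algorithm:
take 2584 (≤ 3028); 3028 − 2584 = 444
take 377 (≤ 444); 444 − 377 = 67
take 55 (≤ 67); 67 − 55 = 12
take 8 (≤ 12); 12 − 8 = 4
take 3 (≤ 4); 4 − 3 = 1
take 1 (≤ 1); 1 − 1 = 0
So 3028 = 2584 + 377 + 55 + 8 + 3 + 1, with no two terms consecutive in the sequence.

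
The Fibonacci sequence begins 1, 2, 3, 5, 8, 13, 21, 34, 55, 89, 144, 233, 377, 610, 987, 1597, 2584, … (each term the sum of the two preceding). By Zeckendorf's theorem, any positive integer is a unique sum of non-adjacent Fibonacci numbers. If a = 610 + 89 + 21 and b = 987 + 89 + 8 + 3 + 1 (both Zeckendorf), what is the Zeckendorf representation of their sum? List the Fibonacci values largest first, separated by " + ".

The two numbers are 720 and 1088, so their sum is 1808.
Greedy algorithm:
1808: greatest Fibonacci not exceeding it is 1597, leaving 211
211: greatest Fibonacci not exceeding it is 144, leaving 67
67: greatest Fibonacci not exceeding it is 55, leaving 12
12: greatest Fibonacci not exceeding it is 8, leaving 4
4: greatest Fibonacci not exceeding it is 3, leaving 1
1: greatest Fibonacci not exceeding it is 1, leaving 0

1597 + 144 + 55 + 8 + 3 + 1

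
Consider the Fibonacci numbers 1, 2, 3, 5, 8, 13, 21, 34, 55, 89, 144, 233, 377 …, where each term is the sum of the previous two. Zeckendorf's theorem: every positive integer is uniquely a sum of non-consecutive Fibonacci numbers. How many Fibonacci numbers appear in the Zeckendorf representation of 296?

3

Greedy algorithm:
largest Fibonacci ≤ 296 is 233; 296 − 233 = 63
largest Fibonacci ≤ 63 is 55; 63 − 55 = 8
largest Fibonacci ≤ 8 is 8; 8 − 8 = 0
296 = 233 + 55 + 8, which has 3 terms.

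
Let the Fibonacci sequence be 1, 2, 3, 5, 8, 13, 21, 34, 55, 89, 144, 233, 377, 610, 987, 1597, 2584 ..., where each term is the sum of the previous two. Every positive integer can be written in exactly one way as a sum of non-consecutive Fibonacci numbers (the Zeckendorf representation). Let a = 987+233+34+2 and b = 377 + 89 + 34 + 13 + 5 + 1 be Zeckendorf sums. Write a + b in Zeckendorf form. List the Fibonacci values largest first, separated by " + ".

1597 + 144 + 34

The two numbers are 1256 and 519, so their sum is 1775.
Greedily peel off the largest Fibonacci term at each step:
1775 − 1597 = 178
178 − 144 = 34
34 − 34 = 0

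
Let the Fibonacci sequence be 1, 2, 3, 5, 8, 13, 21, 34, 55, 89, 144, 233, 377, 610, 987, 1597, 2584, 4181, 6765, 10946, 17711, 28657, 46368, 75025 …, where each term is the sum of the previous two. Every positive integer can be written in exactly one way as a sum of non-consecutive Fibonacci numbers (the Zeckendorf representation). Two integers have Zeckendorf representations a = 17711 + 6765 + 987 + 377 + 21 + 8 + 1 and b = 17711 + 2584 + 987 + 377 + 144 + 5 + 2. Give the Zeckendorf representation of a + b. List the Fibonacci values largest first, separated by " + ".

The two numbers are 25870 and 21810, so their sum is 47680.
47680 − 46368 = 1312
1312 − 987 = 325
325 − 233 = 92
92 − 89 = 3
3 − 3 = 0

46368 + 987 + 233 + 89 + 3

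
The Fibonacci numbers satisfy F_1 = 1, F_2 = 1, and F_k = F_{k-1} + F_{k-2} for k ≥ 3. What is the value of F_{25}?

Iterating the recurrence up to F_{19} = 4181 and F_{18} = 2584:
F_{20} = F_{19} + F_{18} = 4181 + 2584 = 6765
F_{21} = F_{20} + F_{19} = 6765 + 4181 = 10946
F_{22} = F_{21} + F_{20} = 10946 + 6765 = 17711
F_{23} = F_{22} + F_{21} = 17711 + 10946 = 28657
F_{24} = F_{23} + F_{22} = 28657 + 17711 = 46368
F_{25} = F_{24} + F_{23} = 46368 + 28657 = 75025

75025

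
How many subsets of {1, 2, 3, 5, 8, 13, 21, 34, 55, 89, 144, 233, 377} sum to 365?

Starting from the Zeckendorf form and repeatedly splitting a term F_k into F_{k−1} + F_{k−2} (when neither is already used) reaches every representation.
365 = 233+89+34+8+1 = 233+89+34+5+3+1 = 233+89+21+13+8+1 = 233+89+21+13+5+3+1 = 233+55+34+21+13+8+1 = … (3 more), for 8 in all.

8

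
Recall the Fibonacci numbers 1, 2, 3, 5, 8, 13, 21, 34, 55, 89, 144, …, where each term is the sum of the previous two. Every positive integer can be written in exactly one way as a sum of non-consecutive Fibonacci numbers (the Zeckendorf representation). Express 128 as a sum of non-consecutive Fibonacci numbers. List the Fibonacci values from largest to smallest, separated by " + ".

89 + 34 + 5

Greedily peel off the largest Fibonacci term at each step:
largest Fibonacci ≤ 128 is 89; 128 − 89 = 39
largest Fibonacci ≤ 39 is 34; 39 − 34 = 5
largest Fibonacci ≤ 5 is 5; 5 − 5 = 0
So 128 = 89 + 34 + 5, with no two terms consecutive in the sequence.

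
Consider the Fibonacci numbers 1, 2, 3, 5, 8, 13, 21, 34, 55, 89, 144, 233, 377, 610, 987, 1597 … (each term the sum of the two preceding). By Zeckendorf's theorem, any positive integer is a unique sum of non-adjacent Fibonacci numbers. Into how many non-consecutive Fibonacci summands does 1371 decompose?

4

Greedy algorithm:
987 ≤ 1371 < 1597, so take 987; remainder 384
377 ≤ 384 < 610, so take 377; remainder 7
5 ≤ 7 < 8, so take 5; remainder 2
2 ≤ 2 < 3, so take 2; remainder 0
1371 = 987 + 377 + 5 + 2, which has 4 terms.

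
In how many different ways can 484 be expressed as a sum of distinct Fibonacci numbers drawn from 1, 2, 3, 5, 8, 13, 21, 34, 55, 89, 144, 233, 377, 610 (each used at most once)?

14

Starting from the Zeckendorf form and repeatedly splitting a term F_k into F_{k−1} + F_{k−2} (when neither is already used) reaches every representation.
484 = 377+89+13+5 = 377+89+13+3+2 = 377+55+34+13+5 = … (11 more), for 14 in all.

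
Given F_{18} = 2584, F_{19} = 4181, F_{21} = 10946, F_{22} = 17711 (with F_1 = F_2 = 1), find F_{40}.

102334155

By the addition formula F_{m+n} = F_m F_{n+1} + F_{m−1} F_n with m=19, n=21: F_{40} = 4181·17711 + 2584·10946 = 74049691 + 28284464 = 102334155.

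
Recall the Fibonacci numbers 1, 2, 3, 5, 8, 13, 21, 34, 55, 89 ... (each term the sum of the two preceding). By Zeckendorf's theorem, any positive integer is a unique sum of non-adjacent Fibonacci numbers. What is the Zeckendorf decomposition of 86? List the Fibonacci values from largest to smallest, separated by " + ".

55 + 21 + 8 + 2

Greedy algorithm:
subtract 55 from 86: 31 remains
subtract 21 from 31: 10 remains
subtract 8 from 10: 2 remains
subtract 2 from 2: 0 remains
So 86 = 55 + 21 + 8 + 2, with no two terms consecutive in the sequence.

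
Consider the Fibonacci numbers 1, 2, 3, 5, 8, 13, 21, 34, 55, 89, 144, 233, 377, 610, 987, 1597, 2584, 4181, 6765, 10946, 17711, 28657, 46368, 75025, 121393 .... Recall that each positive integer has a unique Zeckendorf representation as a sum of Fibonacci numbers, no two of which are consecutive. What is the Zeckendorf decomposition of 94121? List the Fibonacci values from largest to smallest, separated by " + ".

Greedy algorithm:
subtract 75025 from 94121: 19096 remains
subtract 17711 from 19096: 1385 remains
subtract 987 from 1385: 398 remains
subtract 377 from 398: 21 remains
subtract 21 from 21: 0 remains
So 94121 = 75025 + 17711 + 987 + 377 + 21, with no two terms consecutive in the sequence.

75025 + 17711 + 987 + 377 + 21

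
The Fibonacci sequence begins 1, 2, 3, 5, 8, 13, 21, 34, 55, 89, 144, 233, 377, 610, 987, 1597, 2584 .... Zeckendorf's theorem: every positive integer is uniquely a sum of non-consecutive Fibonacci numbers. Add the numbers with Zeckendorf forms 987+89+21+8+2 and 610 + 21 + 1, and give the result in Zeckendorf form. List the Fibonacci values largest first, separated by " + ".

1597 + 89 + 34 + 13 + 5 + 1

The two numbers are 1107 and 632, so their sum is 1739.
Repeatedly subtract the largest Fibonacci number that fits:
take 1597 (≤ 1739); 1739 − 1597 = 142
take 89 (≤ 142); 142 − 89 = 53
take 34 (≤ 53); 53 − 34 = 19
take 13 (≤ 19); 19 − 13 = 6
take 5 (≤ 6); 6 − 5 = 1
take 1 (≤ 1); 1 − 1 = 0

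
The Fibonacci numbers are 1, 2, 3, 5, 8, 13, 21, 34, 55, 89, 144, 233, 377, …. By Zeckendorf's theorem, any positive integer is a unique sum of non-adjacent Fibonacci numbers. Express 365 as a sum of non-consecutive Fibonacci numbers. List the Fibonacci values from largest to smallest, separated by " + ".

Greedily peel off the largest Fibonacci term at each step:
largest Fibonacci ≤ 365 is 233; 365 − 233 = 132
largest Fibonacci ≤ 132 is 89; 132 − 89 = 43
largest Fibonacci ≤ 43 is 34; 43 − 34 = 9
largest Fibonacci ≤ 9 is 8; 9 − 8 = 1
largest Fibonacci ≤ 1 is 1; 1 − 1 = 0
So 365 = 233 + 89 + 34 + 8 + 1, with no two terms consecutive in the sequence.

233 + 89 + 34 + 8 + 1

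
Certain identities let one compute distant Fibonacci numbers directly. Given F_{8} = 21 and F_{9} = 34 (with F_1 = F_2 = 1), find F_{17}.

By F_{2k+1} = F_k² + F_{k+1}²: F_{17} = 21² + 34² = 441 + 1156 = 1597.

1597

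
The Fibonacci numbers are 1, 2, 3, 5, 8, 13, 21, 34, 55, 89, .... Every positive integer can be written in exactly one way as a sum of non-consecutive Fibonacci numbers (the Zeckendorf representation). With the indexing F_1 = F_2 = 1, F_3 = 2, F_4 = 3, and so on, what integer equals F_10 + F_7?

F_10 + F_7 = 55 + 13 = 68.

68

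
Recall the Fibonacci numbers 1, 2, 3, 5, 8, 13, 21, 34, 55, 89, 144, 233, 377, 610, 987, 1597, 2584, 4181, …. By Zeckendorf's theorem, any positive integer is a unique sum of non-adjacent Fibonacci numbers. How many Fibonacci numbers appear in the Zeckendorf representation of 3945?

Repeatedly subtract the largest Fibonacci number that fits:
3945: greatest Fibonacci not exceeding it is 2584, leaving 1361
1361: greatest Fibonacci not exceeding it is 987, leaving 374
374: greatest Fibonacci not exceeding it is 233, leaving 141
141: greatest Fibonacci not exceeding it is 89, leaving 52
52: greatest Fibonacci not exceeding it is 34, leaving 18
18: greatest Fibonacci not exceeding it is 13, leaving 5
5: greatest Fibonacci not exceeding it is 5, leaving 0
3945 = 2584 + 987 + 233 + 89 + 34 + 13 + 5, which has 7 terms.

7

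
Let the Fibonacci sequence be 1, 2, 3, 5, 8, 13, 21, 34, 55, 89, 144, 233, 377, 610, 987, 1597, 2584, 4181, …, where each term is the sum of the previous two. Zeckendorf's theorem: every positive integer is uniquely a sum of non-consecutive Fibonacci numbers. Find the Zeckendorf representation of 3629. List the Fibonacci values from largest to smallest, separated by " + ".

2584 + 987 + 55 + 3

3629 − 2584 = 1045
1045 − 987 = 58
58 − 55 = 3
3 − 3 = 0
So 3629 = 2584 + 987 + 55 + 3, with no two terms consecutive in the sequence.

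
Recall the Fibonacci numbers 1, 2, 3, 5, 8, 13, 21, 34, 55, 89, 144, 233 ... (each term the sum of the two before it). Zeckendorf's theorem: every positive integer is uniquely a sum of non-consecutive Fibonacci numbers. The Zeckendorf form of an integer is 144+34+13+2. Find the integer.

193

144+34+13+2 = 193.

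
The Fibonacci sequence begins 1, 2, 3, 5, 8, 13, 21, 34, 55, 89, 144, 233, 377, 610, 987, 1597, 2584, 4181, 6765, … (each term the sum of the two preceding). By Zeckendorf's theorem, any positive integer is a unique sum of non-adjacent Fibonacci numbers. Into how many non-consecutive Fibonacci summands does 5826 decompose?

Greedily peel off the largest Fibonacci term at each step:
5826: greatest Fibonacci not exceeding it is 4181, leaving 1645
1645: greatest Fibonacci not exceeding it is 1597, leaving 48
48: greatest Fibonacci not exceeding it is 34, leaving 14
14: greatest Fibonacci not exceeding it is 13, leaving 1
1: greatest Fibonacci not exceeding it is 1, leaving 0
5826 = 4181 + 1597 + 34 + 13 + 1, which has 5 terms.

5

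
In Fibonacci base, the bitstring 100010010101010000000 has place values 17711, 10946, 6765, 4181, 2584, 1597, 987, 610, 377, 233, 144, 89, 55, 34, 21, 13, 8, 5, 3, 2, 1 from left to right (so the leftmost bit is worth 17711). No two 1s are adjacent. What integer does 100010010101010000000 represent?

21261

Summing the place values of the 1 bits: 17711 + 2584 + 610 + 233 + 89 + 34 = 21261.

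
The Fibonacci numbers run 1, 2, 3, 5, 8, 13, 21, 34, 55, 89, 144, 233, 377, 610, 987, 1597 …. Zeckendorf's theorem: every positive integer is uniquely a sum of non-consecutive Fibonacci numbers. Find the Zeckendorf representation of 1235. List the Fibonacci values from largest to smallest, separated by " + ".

987 + 233 + 13 + 2

Greedy algorithm:
1235 − 987 = 248
248 − 233 = 15
15 − 13 = 2
2 − 2 = 0
So 1235 = 987 + 233 + 13 + 2, with no two terms consecutive in the sequence.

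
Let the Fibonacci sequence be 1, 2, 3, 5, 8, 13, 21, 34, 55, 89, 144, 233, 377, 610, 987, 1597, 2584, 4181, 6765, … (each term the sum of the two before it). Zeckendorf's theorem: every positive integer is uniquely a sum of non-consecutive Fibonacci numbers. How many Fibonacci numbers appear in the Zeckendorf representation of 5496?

5496: greatest Fibonacci not exceeding it is 4181, leaving 1315
1315: greatest Fibonacci not exceeding it is 987, leaving 328
328: greatest Fibonacci not exceeding it is 233, leaving 95
95: greatest Fibonacci not exceeding it is 89, leaving 6
6: greatest Fibonacci not exceeding it is 5, leaving 1
1: greatest Fibonacci not exceeding it is 1, leaving 0
5496 = 4181 + 987 + 233 + 89 + 5 + 1, which has 6 terms.

6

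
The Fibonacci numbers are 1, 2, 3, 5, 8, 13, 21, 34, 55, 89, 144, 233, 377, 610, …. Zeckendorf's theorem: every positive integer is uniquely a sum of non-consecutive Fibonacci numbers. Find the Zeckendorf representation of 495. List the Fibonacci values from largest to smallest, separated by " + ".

subtract 377 from 495: 118 remains
subtract 89 from 118: 29 remains
subtract 21 from 29: 8 remains
subtract 8 from 8: 0 remains
So 495 = 377 + 89 + 21 + 8, with no two terms consecutive in the sequence.

377 + 89 + 21 + 8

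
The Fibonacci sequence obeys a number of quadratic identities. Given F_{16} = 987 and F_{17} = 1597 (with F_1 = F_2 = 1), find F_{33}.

3524578

By F_{2k+1} = F_k² + F_{k+1}²: F_{33} = 987² + 1597² = 974169 + 2550409 = 3524578.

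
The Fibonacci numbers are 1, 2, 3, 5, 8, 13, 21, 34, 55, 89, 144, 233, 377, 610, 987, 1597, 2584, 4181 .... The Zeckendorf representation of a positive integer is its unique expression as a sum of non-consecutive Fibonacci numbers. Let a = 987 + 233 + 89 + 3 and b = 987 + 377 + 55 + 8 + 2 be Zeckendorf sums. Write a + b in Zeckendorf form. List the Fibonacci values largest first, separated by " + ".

The two numbers are 1312 and 1429, so their sum is 2741.
Greedy algorithm:
2741 − 2584 = 157
157 − 144 = 13
13 − 13 = 0

2584 + 144 + 13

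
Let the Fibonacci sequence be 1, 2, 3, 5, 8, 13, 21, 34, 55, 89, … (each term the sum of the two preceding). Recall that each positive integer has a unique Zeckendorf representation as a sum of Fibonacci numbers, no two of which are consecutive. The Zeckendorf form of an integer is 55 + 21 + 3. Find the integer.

79

55 + 21 + 3 = 79.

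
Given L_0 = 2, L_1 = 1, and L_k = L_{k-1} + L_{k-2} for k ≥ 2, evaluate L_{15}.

1364

Iterating the recurrence up to L_{8} = 47 and L_{7} = 29:
L_{9} = L_{8} + L_{7} = 47 + 29 = 76
L_{10} = L_{9} + L_{8} = 76 + 47 = 123
L_{11} = L_{10} + L_{9} = 123 + 76 = 199
L_{12} = L_{11} + L_{10} = 199 + 123 = 322
L_{13} = L_{12} + L_{11} = 322 + 199 = 521
L_{14} = L_{13} + L_{12} = 521 + 322 = 843
L_{15} = L_{14} + L_{13} = 843 + 521 = 1364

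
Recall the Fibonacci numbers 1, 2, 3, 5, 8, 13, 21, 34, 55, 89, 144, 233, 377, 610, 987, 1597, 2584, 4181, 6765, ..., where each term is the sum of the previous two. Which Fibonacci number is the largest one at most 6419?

4181

4181 ≤ 6419 < 6765, so the largest Fibonacci number not exceeding 6419 is 4181.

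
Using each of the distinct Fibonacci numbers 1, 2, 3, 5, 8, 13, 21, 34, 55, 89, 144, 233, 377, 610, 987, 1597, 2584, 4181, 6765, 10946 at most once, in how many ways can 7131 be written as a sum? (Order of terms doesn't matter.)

Starting from the Zeckendorf form and repeatedly splitting a term F_k into F_{k−1} + F_{k−2} (when neither is already used) reaches every representation.
7131 = 6765+233+89+34+8+2 = 6765+233+89+34+5+3+2 = 6765+233+89+21+13+8+2 = … (29 more), for 32 in all.

32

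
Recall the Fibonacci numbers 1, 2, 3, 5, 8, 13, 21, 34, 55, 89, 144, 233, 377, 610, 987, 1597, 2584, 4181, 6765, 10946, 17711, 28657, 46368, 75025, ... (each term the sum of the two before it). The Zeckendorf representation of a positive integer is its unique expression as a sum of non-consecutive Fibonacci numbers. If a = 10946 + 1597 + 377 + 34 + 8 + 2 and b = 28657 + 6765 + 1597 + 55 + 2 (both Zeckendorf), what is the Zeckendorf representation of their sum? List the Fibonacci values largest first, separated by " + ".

The two numbers are 12964 and 37076, so their sum is 50040.
Greedily peel off the largest Fibonacci term at each step:
largest Fibonacci ≤ 50040 is 46368; 50040 − 46368 = 3672
largest Fibonacci ≤ 3672 is 2584; 3672 − 2584 = 1088
largest Fibonacci ≤ 1088 is 987; 1088 − 987 = 101
largest Fibonacci ≤ 101 is 89; 101 − 89 = 12
largest Fibonacci ≤ 12 is 8; 12 − 8 = 4
largest Fibonacci ≤ 4 is 3; 4 − 3 = 1
largest Fibonacci ≤ 1 is 1; 1 − 1 = 0

46368 + 2584 + 987 + 89 + 8 + 3 + 1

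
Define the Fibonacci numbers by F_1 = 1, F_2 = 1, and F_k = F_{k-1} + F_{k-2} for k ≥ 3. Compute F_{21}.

Iterating the recurrence up to F_{13} = 233 and F_{12} = 144:
F_{14} = F_{13} + F_{12} = 233 + 144 = 377
F_{15} = F_{14} + F_{13} = 377 + 233 = 610
F_{16} = F_{15} + F_{14} = 610 + 377 = 987
F_{17} = F_{16} + F_{15} = 987 + 610 = 1597
F_{18} = F_{17} + F_{16} = 1597 + 987 = 2584
F_{19} = F_{18} + F_{17} = 2584 + 1597 = 4181
F_{20} = F_{19} + F_{18} = 4181 + 2584 = 6765
F_{21} = F_{20} + F_{19} = 6765 + 4181 = 10946

10946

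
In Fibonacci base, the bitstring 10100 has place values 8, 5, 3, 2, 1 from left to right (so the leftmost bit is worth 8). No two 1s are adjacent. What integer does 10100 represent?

11

Summing the place values of the 1 bits: 8 + 3 = 11.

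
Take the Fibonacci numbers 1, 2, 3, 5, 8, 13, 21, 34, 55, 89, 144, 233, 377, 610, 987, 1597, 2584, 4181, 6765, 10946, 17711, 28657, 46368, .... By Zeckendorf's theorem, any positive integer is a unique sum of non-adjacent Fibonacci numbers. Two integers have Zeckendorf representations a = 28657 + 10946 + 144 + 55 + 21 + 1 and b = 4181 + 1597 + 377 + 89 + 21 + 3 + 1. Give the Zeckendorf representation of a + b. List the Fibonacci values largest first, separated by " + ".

28657 + 10946 + 4181 + 1597 + 610 + 89 + 13

The two numbers are 39824 and 6269, so their sum is 46093.
Greedy algorithm:
take 28657 (≤ 46093); 46093 − 28657 = 17436
take 10946 (≤ 17436); 17436 − 10946 = 6490
take 4181 (≤ 6490); 6490 − 4181 = 2309
take 1597 (≤ 2309); 2309 − 1597 = 712
take 610 (≤ 712); 712 − 610 = 102
take 89 (≤ 102); 102 − 89 = 13
take 13 (≤ 13); 13 − 13 = 0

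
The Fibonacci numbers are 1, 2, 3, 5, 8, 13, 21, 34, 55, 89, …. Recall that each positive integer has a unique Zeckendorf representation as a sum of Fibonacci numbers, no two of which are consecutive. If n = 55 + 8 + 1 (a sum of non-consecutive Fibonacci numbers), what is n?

55 + 8 + 1 = 64.

64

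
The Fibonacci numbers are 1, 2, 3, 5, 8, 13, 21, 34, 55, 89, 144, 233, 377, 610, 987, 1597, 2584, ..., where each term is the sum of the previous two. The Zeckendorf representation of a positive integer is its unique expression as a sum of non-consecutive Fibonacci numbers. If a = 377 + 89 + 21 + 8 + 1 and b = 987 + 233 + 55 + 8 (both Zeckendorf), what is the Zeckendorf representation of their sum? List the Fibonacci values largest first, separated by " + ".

The two numbers are 496 and 1283, so their sum is 1779.
largest Fibonacci ≤ 1779 is 1597; 1779 − 1597 = 182
largest Fibonacci ≤ 182 is 144; 182 − 144 = 38
largest Fibonacci ≤ 38 is 34; 38 − 34 = 4
largest Fibonacci ≤ 4 is 3; 4 − 3 = 1
largest Fibonacci ≤ 1 is 1; 1 − 1 = 0

1597 + 144 + 34 + 3 + 1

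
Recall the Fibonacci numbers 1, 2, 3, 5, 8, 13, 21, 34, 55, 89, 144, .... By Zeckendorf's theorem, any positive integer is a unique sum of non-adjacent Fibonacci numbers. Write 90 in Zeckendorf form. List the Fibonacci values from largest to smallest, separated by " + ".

89 + 1

Greedy algorithm:
take 89 (≤ 90); 90 − 89 = 1
take 1 (≤ 1); 1 − 1 = 0
So 90 = 89 + 1, with no two terms consecutive in the sequence.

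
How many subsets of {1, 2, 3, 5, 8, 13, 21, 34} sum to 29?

Each representation comes from the Zeckendorf form by replacing some F_k with F_{k−1} + F_{k−2} where possible.
29 = 21+8 = 21+5+3 = 21+5+2+1 = … (2 more), for 5 in all.

5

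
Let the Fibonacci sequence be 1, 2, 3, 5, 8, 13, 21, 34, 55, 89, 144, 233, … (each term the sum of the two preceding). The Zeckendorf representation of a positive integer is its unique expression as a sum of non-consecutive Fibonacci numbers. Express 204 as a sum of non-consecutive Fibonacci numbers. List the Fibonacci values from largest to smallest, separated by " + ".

subtract 144 from 204: 60 remains
subtract 55 from 60: 5 remains
subtract 5 from 5: 0 remains
So 204 = 144 + 55 + 5, with no two terms consecutive in the sequence.

144 + 55 + 5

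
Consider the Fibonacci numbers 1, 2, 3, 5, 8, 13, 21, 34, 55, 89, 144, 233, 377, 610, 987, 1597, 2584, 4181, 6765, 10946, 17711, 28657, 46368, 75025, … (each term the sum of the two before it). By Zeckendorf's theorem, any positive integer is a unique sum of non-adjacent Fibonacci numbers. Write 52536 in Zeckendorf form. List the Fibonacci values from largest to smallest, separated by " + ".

Greedily peel off the largest Fibonacci term at each step:
largest Fibonacci ≤ 52536 is 46368; 52536 − 46368 = 6168
largest Fibonacci ≤ 6168 is 4181; 6168 − 4181 = 1987
largest Fibonacci ≤ 1987 is 1597; 1987 − 1597 = 390
largest Fibonacci ≤ 390 is 377; 390 − 377 = 13
largest Fibonacci ≤ 13 is 13; 13 − 13 = 0
So 52536 = 46368 + 4181 + 1597 + 377 + 13, with no two terms consecutive in the sequence.

46368 + 4181 + 1597 + 377 + 13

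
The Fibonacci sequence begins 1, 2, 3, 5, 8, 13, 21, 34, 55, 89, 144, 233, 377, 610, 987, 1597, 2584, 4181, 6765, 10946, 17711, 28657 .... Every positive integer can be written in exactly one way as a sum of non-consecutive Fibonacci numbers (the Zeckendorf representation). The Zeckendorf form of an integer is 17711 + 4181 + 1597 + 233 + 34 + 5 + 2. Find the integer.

23763

17711 + 4181 + 1597 + 233 + 34 + 5 + 2 = 23763.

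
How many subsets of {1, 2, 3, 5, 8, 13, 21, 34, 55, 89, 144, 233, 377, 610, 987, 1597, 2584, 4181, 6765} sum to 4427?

Each representation comes from the Zeckendorf form by replacing some F_k with F_{k−1} + F_{k−2} where possible.
4427 = 4181+233+13 = 4181+233+8+5 = 4181+144+89+13 = 2584+1597+233+13 = … (37 more), for 41 in all.

41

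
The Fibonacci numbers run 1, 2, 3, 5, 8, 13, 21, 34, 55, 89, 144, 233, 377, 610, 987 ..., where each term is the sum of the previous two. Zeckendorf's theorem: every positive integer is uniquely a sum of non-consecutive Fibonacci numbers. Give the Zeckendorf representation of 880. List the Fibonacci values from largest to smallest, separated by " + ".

610 + 233 + 34 + 3

Greedy algorithm:
take 610 (≤ 880); 880 − 610 = 270
take 233 (≤ 270); 270 − 233 = 37
take 34 (≤ 37); 37 − 34 = 3
take 3 (≤ 3); 3 − 3 = 0
So 880 = 610 + 233 + 34 + 3, with no two terms consecutive in the sequence.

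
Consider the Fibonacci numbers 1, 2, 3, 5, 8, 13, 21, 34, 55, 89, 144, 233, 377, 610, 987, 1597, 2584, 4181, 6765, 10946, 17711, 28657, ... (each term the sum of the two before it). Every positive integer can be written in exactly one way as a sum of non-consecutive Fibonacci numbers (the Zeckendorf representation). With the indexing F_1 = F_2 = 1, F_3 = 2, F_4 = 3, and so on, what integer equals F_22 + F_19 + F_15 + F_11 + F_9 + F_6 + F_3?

F_22 + F_19 + F_15 + F_11 + F_9 + F_6 + F_3 = 17711 + 4181 + 610 + 89 + 34 + 8 + 2 = 22635.

22635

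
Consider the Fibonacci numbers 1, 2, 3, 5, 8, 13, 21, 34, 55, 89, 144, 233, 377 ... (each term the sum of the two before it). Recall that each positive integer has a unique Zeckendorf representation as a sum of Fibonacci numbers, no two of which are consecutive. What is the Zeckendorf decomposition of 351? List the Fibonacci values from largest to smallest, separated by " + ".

233 + 89 + 21 + 8

subtract 233 from 351: 118 remains
subtract 89 from 118: 29 remains
subtract 21 from 29: 8 remains
subtract 8 from 8: 0 remains
So 351 = 233 + 89 + 21 + 8, with no two terms consecutive in the sequence.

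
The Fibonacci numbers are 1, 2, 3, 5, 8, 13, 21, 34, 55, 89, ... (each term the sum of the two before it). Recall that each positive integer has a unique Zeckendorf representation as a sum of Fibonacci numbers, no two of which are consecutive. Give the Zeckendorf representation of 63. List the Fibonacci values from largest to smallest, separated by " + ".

largest Fibonacci ≤ 63 is 55; 63 − 55 = 8
largest Fibonacci ≤ 8 is 8; 8 − 8 = 0
So 63 = 55 + 8, with no two terms consecutive in the sequence.

55 + 8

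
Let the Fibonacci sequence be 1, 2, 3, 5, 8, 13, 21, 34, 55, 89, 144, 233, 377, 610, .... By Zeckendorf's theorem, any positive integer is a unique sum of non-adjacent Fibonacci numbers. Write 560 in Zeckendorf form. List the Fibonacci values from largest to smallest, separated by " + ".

377 + 144 + 34 + 5

take 377 (≤ 560); 560 − 377 = 183
take 144 (≤ 183); 183 − 144 = 39
take 34 (≤ 39); 39 − 34 = 5
take 5 (≤ 5); 5 − 5 = 0
So 560 = 377 + 144 + 34 + 5, with no two terms consecutive in the sequence.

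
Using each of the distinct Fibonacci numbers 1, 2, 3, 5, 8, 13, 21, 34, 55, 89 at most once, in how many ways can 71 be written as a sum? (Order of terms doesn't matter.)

71 = 55+13+3 = 55+13+2+1 = 55+8+5+3 = … (5 more), for 8 in all.

8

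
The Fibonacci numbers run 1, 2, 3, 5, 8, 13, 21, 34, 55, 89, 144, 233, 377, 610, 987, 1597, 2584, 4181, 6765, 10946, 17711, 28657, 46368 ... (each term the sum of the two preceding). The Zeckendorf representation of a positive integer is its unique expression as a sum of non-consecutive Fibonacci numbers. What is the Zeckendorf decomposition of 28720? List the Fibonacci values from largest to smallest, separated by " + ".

Repeatedly subtract the largest Fibonacci number that fits:
28720: greatest Fibonacci not exceeding it is 28657, leaving 63
63: greatest Fibonacci not exceeding it is 55, leaving 8
8: greatest Fibonacci not exceeding it is 8, leaving 0
So 28720 = 28657 + 55 + 8, with no two terms consecutive in the sequence.

28657 + 55 + 8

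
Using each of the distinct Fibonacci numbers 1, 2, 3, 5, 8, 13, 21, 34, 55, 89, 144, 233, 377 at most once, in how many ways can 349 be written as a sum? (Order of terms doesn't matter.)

12

Starting from the Zeckendorf form and repeatedly splitting a term F_k into F_{k−1} + F_{k−2} (when neither is already used) reaches every representation.
349 = 233+89+21+5+1 = 233+89+21+3+2+1 = 233+89+13+8+5+1 = … (9 more), for 12 in all.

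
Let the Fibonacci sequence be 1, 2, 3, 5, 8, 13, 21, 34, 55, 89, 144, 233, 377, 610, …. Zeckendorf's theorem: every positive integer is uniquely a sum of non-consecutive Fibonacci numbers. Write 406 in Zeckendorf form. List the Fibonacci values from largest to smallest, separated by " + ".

377 + 21 + 8

take 377 (≤ 406); 406 − 377 = 29
take 21 (≤ 29); 29 − 21 = 8
take 8 (≤ 8); 8 − 8 = 0
So 406 = 377 + 21 + 8, with no two terms consecutive in the sequence.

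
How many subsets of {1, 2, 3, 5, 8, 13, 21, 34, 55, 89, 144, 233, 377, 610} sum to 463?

463 = 377+55+21+8+2 = 377+55+21+5+3+2 = 233+144+55+21+8+2 = … (6 more), for 9 in all.

9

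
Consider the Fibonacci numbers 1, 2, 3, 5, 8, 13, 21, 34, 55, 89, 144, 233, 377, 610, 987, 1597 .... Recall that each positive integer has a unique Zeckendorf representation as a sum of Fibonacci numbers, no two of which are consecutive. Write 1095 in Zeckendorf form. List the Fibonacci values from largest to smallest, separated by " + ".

987 + 89 + 13 + 5 + 1

1095 − 987 = 108
108 − 89 = 19
19 − 13 = 6
6 − 5 = 1
1 − 1 = 0
So 1095 = 987 + 89 + 13 + 5 + 1, with no two terms consecutive in the sequence.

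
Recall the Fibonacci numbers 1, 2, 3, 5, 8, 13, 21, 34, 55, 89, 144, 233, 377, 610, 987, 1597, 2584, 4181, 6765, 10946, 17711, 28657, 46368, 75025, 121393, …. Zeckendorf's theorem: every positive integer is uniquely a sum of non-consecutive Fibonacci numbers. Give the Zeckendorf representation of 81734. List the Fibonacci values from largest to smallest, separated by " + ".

Repeatedly subtract the largest Fibonacci number that fits:
largest Fibonacci ≤ 81734 is 75025; 81734 − 75025 = 6709
largest Fibonacci ≤ 6709 is 4181; 6709 − 4181 = 2528
largest Fibonacci ≤ 2528 is 1597; 2528 − 1597 = 931
largest Fibonacci ≤ 931 is 610; 931 − 610 = 321
largest Fibonacci ≤ 321 is 233; 321 − 233 = 88
largest Fibonacci ≤ 88 is 55; 88 − 55 = 33
largest Fibonacci ≤ 33 is 21; 33 − 21 = 12
largest Fibonacci ≤ 12 is 8; 12 − 8 = 4
largest Fibonacci ≤ 4 is 3; 4 − 3 = 1
largest Fibonacci ≤ 1 is 1; 1 − 1 = 0
So 81734 = 75025 + 4181 + 1597 + 610 + 233 + 55 + 21 + 8 + 3 + 1, with no two terms consecutive in the sequence.

75025 + 4181 + 1597 + 610 + 233 + 55 + 21 + 8 + 3 + 1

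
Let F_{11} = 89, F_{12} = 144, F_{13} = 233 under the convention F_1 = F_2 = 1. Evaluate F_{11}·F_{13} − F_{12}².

1

89·233 − 144² = 20737 − 20736 = 1. (Cassini's identity: F_{k−1}F_{k+1} − F_k² = (−1)^k.)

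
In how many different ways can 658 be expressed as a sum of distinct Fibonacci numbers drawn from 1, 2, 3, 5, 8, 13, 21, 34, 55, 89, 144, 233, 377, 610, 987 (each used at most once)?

17

658 = 610+34+13+1 = 610+34+8+5+1 = 377+233+34+13+1 = 610+34+8+3+2+1 = 610+21+13+8+5+1 = … (12 more), for 17 in all.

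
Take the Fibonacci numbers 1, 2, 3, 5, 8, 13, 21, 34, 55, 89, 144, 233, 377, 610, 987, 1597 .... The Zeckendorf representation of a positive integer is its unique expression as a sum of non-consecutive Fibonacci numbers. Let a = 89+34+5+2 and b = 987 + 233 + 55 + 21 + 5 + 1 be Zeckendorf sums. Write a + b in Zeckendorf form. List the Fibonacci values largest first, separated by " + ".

987 + 377 + 55 + 13

The two numbers are 130 and 1302, so their sum is 1432.
subtract 987 from 1432: 445 remains
subtract 377 from 445: 68 remains
subtract 55 from 68: 13 remains
subtract 13 from 13: 0 remains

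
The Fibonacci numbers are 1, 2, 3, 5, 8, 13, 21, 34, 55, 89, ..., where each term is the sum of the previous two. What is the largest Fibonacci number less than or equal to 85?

55 ≤ 85 < 89, so the largest Fibonacci number not exceeding 85 is 55.

55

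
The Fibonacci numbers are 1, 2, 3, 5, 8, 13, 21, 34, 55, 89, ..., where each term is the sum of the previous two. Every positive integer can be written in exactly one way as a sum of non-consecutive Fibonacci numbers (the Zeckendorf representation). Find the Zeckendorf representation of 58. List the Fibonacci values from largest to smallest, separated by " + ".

55 + 3

largest Fibonacci ≤ 58 is 55; 58 − 55 = 3
largest Fibonacci ≤ 3 is 3; 3 − 3 = 0
So 58 = 55 + 3, with no two terms consecutive in the sequence.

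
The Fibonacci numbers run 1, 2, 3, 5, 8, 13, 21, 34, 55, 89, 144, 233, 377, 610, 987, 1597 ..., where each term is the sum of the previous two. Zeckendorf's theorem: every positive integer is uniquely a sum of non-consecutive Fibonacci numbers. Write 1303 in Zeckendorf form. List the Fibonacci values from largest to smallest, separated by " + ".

987 + 233 + 55 + 21 + 5 + 2

Greedy algorithm:
subtract 987 from 1303: 316 remains
subtract 233 from 316: 83 remains
subtract 55 from 83: 28 remains
subtract 21 from 28: 7 remains
subtract 5 from 7: 2 remains
subtract 2 from 2: 0 remains
So 1303 = 987 + 233 + 55 + 21 + 5 + 2, with no two terms consecutive in the sequence.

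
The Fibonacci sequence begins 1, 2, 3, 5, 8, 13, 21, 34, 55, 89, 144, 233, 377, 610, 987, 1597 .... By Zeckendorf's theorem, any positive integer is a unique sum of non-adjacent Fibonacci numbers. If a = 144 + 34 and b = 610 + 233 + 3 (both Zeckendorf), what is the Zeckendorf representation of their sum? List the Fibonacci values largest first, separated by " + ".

987 + 34 + 3

The two numbers are 178 and 846, so their sum is 1024.
Repeatedly subtract the largest Fibonacci number that fits:
subtract 987 from 1024: 37 remains
subtract 34 from 37: 3 remains
subtract 3 from 3: 0 remains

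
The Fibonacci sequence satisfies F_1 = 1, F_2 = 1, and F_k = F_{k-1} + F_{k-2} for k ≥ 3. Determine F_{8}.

F_{2} = F_{1} + F_{0} = 1 + 0 = 1
F_{3} = F_{2} + F_{1} = 1 + 1 = 2
F_{4} = F_{3} + F_{2} = 2 + 1 = 3
F_{5} = F_{4} + F_{3} = 3 + 2 = 5
F_{6} = F_{5} + F_{4} = 5 + 3 = 8
F_{7} = F_{6} + F_{5} = 8 + 5 = 13
F_{8} = F_{7} + F_{6} = 13 + 8 = 21

21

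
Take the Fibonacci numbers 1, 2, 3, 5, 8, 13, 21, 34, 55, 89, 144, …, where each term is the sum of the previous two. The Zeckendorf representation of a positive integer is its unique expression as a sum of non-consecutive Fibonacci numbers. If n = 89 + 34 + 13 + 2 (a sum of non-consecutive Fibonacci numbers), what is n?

138

89 + 34 + 13 + 2 = 138.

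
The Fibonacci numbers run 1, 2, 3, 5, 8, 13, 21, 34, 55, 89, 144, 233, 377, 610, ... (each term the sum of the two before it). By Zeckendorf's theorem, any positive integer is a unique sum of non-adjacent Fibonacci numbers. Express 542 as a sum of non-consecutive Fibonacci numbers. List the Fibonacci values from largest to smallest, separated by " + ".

377 + 144 + 21

Repeatedly subtract the largest Fibonacci number that fits:
542 − 377 = 165
165 − 144 = 21
21 − 21 = 0
So 542 = 377 + 144 + 21, with no two terms consecutive in the sequence.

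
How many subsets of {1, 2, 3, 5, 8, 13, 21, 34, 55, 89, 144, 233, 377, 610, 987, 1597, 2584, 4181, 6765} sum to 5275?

5275 = 4181+987+89+13+5 = 4181+987+89+13+3+2 = 4181+987+55+34+13+5 = 4181+610+377+89+13+5 = … (38 more), for 42 in all.

42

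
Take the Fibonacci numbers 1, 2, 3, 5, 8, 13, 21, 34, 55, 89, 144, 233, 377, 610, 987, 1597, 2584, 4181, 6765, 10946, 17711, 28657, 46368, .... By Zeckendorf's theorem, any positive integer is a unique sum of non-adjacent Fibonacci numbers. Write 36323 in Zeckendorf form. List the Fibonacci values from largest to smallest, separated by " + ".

36323: greatest Fibonacci not exceeding it is 28657, leaving 7666
7666: greatest Fibonacci not exceeding it is 6765, leaving 901
901: greatest Fibonacci not exceeding it is 610, leaving 291
291: greatest Fibonacci not exceeding it is 233, leaving 58
58: greatest Fibonacci not exceeding it is 55, leaving 3
3: greatest Fibonacci not exceeding it is 3, leaving 0
So 36323 = 28657 + 6765 + 610 + 233 + 55 + 3, with no two terms consecutive in the sequence.

28657 + 6765 + 610 + 233 + 55 + 3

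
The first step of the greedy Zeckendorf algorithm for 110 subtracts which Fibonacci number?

89

89 ≤ 110 < 144, so the largest Fibonacci number not exceeding 110 is 89.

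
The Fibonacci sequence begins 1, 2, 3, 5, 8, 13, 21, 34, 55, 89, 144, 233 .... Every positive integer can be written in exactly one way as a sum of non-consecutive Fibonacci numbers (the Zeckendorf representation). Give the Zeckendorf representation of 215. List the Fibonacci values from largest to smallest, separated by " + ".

Greedily peel off the largest Fibonacci term at each step:
largest Fibonacci ≤ 215 is 144; 215 − 144 = 71
largest Fibonacci ≤ 71 is 55; 71 − 55 = 16
largest Fibonacci ≤ 16 is 13; 16 − 13 = 3
largest Fibonacci ≤ 3 is 3; 3 − 3 = 0
So 215 = 144 + 55 + 13 + 3, with no two terms consecutive in the sequence.

144 + 55 + 13 + 3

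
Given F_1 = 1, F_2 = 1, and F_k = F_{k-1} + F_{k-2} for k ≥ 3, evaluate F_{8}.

Iterating the recurrence up to F_{3} = 2 and F_{2} = 1:
F_{4} = F_{3} + F_{2} = 2 + 1 = 3
F_{5} = F_{4} + F_{3} = 3 + 2 = 5
F_{6} = F_{5} + F_{4} = 5 + 3 = 8
F_{7} = F_{6} + F_{5} = 8 + 5 = 13
F_{8} = F_{7} + F_{6} = 13 + 8 = 21

21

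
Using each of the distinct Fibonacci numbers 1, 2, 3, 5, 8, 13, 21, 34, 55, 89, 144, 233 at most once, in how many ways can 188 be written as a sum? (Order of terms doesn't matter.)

8

188 = 144+34+8+2 = 144+34+5+3+2 = 144+21+13+8+2 = … (5 more), for 8 in all.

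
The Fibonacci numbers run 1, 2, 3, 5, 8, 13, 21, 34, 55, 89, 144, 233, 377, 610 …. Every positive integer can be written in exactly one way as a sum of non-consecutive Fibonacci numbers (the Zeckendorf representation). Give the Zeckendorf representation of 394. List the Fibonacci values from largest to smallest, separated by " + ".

subtract 377 from 394: 17 remains
subtract 13 from 17: 4 remains
subtract 3 from 4: 1 remains
subtract 1 from 1: 0 remains
So 394 = 377 + 13 + 3 + 1, with no two terms consecutive in the sequence.

377 + 13 + 3 + 1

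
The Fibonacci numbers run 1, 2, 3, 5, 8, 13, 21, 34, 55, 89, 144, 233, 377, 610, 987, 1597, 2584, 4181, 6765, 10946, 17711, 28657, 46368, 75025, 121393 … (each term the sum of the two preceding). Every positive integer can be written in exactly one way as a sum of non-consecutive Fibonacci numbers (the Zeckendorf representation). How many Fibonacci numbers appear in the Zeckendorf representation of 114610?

10

largest Fibonacci ≤ 114610 is 75025; 114610 − 75025 = 39585
largest Fibonacci ≤ 39585 is 28657; 39585 − 28657 = 10928
largest Fibonacci ≤ 10928 is 6765; 10928 − 6765 = 4163
largest Fibonacci ≤ 4163 is 2584; 4163 − 2584 = 1579
largest Fibonacci ≤ 1579 is 987; 1579 − 987 = 592
largest Fibonacci ≤ 592 is 377; 592 − 377 = 215
largest Fibonacci ≤ 215 is 144; 215 − 144 = 71
largest Fibonacci ≤ 71 is 55; 71 − 55 = 16
largest Fibonacci ≤ 16 is 13; 16 − 13 = 3
largest Fibonacci ≤ 3 is 3; 3 − 3 = 0
114610 = 75025 + 28657 + 6765 + 2584 + 987 + 377 + 144 + 55 + 13 + 3, which has 10 terms.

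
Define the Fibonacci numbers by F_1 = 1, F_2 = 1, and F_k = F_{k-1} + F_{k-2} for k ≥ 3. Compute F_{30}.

Iterating the recurrence up to F_{22} = 17711 and F_{21} = 10946:
F_{23} = F_{22} + F_{21} = 17711 + 10946 = 28657
F_{24} = F_{23} + F_{22} = 28657 + 17711 = 46368
F_{25} = F_{24} + F_{23} = 46368 + 28657 = 75025
F_{26} = F_{25} + F_{24} = 75025 + 46368 = 121393
F_{27} = F_{26} + F_{25} = 121393 + 75025 = 196418
F_{28} = F_{27} + F_{26} = 196418 + 121393 = 317811
F_{29} = F_{28} + F_{27} = 317811 + 196418 = 514229
F_{30} = F_{29} + F_{28} = 514229 + 317811 = 832040

832040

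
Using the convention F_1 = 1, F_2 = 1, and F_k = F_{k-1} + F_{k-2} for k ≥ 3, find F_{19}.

4181

Iterating the recurrence up to F_{13} = 233 and F_{12} = 144:
F_{14} = F_{13} + F_{12} = 233 + 144 = 377
F_{15} = F_{14} + F_{13} = 377 + 233 = 610
F_{16} = F_{15} + F_{14} = 610 + 377 = 987
F_{17} = F_{16} + F_{15} = 987 + 610 = 1597
F_{18} = F_{17} + F_{16} = 1597 + 987 = 2584
F_{19} = F_{18} + F_{17} = 2584 + 1597 = 4181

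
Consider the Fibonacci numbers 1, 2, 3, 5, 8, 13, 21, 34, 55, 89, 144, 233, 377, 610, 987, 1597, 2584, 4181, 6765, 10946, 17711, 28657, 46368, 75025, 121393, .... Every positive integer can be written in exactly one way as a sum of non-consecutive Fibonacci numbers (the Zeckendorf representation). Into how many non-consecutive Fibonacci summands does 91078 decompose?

9

Repeatedly subtract the largest Fibonacci number that fits:
largest Fibonacci ≤ 91078 is 75025; 91078 − 75025 = 16053
largest Fibonacci ≤ 16053 is 10946; 16053 − 10946 = 5107
largest Fibonacci ≤ 5107 is 4181; 5107 − 4181 = 926
largest Fibonacci ≤ 926 is 610; 926 − 610 = 316
largest Fibonacci ≤ 316 is 233; 316 − 233 = 83
largest Fibonacci ≤ 83 is 55; 83 − 55 = 28
largest Fibonacci ≤ 28 is 21; 28 − 21 = 7
largest Fibonacci ≤ 7 is 5; 7 − 5 = 2
largest Fibonacci ≤ 2 is 2; 2 − 2 = 0
91078 = 75025 + 10946 + 4181 + 610 + 233 + 55 + 21 + 5 + 2, which has 9 terms.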